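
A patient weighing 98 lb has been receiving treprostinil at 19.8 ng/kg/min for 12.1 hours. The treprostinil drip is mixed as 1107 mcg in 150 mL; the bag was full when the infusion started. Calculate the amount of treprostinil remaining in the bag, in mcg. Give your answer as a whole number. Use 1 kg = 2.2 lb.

467 mcg

Weight = 98 lb ÷ 2.2 lb/kg = 44.54545 kg
Dose = 19.8 ng/kg/min × 44.54545 kg = 882 ng/min
882 ng/min × 60 min/hr = 52920 ng/hr
Concentration = 1107 mcg ÷ 150 mL = 7.38 mcg/mL = 7380 ng/mL
Rate = 52920 ng/hr ÷ 7380 ng/mL = 7.170732 mL/hr
Volume infused = 7.170732 mL/hr × 12.1 hr = 86.76585 mL
Volume remaining = 150 − 86.76585 = 63.23415 mL
Drug remaining = 63.23415 mL × 7380 ng/mL = 466668 ng = 466.668 mcg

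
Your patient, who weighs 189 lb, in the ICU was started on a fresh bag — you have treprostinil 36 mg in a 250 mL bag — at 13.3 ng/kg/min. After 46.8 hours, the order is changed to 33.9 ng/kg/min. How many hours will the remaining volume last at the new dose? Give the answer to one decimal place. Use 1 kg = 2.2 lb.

Initial rate:
Weight = 189 lb ÷ 2.2 lb/kg = 85.90909 kg
Dose = 13.3 ng/kg/min × 85.90909 kg = 1142.591 ng/min
1142.591 ng/min × 60 min/hr = 68555.45 ng/hr
Concentration = 36 mg ÷ 250 mL = 0.144 mg/mL = 144000 ng/mL
Rate = 68555.45 ng/hr ÷ 144000 ng/mL = 0.4760795 mL/hr
Volume infused so far = 0.4760795 mL/hr × 46.8 hr = 22.28052 mL
Volume remaining = 250 − 22.28052 = 227.7195 mL
New rate:
Dose = 33.9 ng/kg/min × 85.90909 kg = 2912.318 ng/min
2912.318 ng/min × 60 min/hr = 174739.1 ng/hr
Rate = 174739.1 ng/hr ÷ 144000 ng/mL = 1.213466 mL/hr
Time remaining = 227.7195 mL ÷ 1.213466 mL/hr = 187.6604 hr

187.7 hours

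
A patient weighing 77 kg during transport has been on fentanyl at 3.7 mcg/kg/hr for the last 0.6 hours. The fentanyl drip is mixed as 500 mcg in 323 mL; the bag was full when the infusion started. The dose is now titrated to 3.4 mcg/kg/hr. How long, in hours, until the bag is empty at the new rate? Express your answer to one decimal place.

1.3 hours

Initial rate:
Dose = 3.7 mcg/kg/hr × 77 kg = 284.9 mcg/hr
Concentration = 500 mcg ÷ 323 mL = 1.547988 mcg/mL
Rate = 284.9 mcg/hr ÷ 1.547988 mcg/mL = 184.0454 mL/hr
Volume infused so far = 184.0454 mL/hr × 0.6 hr = 110.4272 mL
Volume remaining = 323 − 110.4272 = 212.5728 mL
New rate:
Dose = 3.4 mcg/kg/hr × 77 kg = 261.8 mcg/hr
Rate = 261.8 mcg/hr ÷ 1.547988 mcg/mL = 169.1228 mL/hr
Time remaining = 212.5728 mL ÷ 169.1228 mL/hr = 1.256914 hr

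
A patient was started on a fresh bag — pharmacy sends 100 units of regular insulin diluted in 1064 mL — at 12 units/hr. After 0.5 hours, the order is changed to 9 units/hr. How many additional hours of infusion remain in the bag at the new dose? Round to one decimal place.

10.4 hours

Initial rate:
Concentration = 100 units ÷ 1064 mL = 0.09398496 units/mL
Rate = 12 units/hr ÷ 0.09398496 units/mL = 127.68 mL/hr
Volume infused so far = 127.68 mL/hr × 0.5 hr = 63.84 mL
Volume remaining = 1064 − 63.84 = 1000.16 mL
New rate:
Rate = 9 units/hr ÷ 0.09398496 units/mL = 95.76 mL/hr
Time remaining = 1000.16 mL ÷ 95.76 mL/hr = 10.44444 hr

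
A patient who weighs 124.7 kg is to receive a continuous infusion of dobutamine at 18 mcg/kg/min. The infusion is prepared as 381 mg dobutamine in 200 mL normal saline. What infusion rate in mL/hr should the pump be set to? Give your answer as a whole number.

71 mL/hr

Dose = 18 mcg/kg/min × 124.7 kg = 2244.6 mcg/min
2244.6 mcg/min × 60 min/hr = 134676 mcg/hr
Concentration = 381 mg ÷ 200 mL = 1.905 mg/mL = 1905 mcg/mL
Rate = 134676 mcg/hr ÷ 1905 mcg/mL = 70.69606 mL/hr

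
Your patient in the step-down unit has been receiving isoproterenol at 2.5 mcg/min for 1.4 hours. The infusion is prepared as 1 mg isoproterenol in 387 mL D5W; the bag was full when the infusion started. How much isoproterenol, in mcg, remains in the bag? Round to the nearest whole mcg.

790 mcg

2.5 mcg/min × 60 min/hr = 150 mcg/hr
Concentration = 1 mg ÷ 387 mL = 0.002583979 mg/mL = 2.583979 mcg/mL
Rate = 150 mcg/hr ÷ 2.583979 mcg/mL = 58.05 mL/hr
Volume infused = 58.05 mL/hr × 1.4 hr = 81.27 mL
Volume remaining = 387 − 81.27 = 305.73 mL
Drug remaining = 305.73 mL × 2.583979 mcg/mL = 790 mcg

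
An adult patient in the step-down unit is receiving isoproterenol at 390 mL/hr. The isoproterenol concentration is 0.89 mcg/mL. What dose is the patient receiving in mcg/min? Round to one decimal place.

Drug rate = 390 mL/hr × 0.89 mcg/mL = 347.1 mcg/hr
347.1 mcg/hr ÷ 60 min/hr = 5.785 mcg/min

5.8 mcg/min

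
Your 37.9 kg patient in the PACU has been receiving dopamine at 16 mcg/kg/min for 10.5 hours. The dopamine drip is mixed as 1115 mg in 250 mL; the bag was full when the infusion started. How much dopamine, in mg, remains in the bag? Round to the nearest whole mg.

Dose = 16 mcg/kg/min × 37.9 kg = 606.4 mcg/min
606.4 mcg/min × 60 min/hr = 36384 mcg/hr
Concentration = 1115 mg ÷ 250 mL = 4.46 mg/mL = 4460 mcg/mL
Rate = 36384 mcg/hr ÷ 4460 mcg/mL = 8.157848 mL/hr
Volume infused = 8.157848 mL/hr × 10.5 hr = 85.6574 mL
Volume remaining = 250 − 85.6574 = 164.3426 mL
Drug remaining = 164.3426 mL × 4460 mcg/mL = 732968 mcg = 732.968 mg

733 mg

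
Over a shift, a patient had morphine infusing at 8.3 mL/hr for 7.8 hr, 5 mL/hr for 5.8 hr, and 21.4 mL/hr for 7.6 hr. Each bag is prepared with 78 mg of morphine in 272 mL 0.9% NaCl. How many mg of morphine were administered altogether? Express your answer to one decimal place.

73.5 mg

Concentration = 78 mg ÷ 272 mL = 0.2867647 mg/mL
Stage 1: 8.3 mL/hr × 7.8 hr = 64.74 mL → 64.74 mL × 0.2867647 mg/mL = 18.56515 mg
Stage 2: 5 mL/hr × 5.8 hr = 29 mL → 29 mL × 0.2867647 mg/mL = 8.316176 mg
Stage 3: 21.4 mL/hr × 7.6 hr = 162.64 mL → 162.64 mL × 0.2867647 mg/mL = 46.63941 mg
Total = 18.56515 + 8.316176 + 46.63941 = 73.52074 mg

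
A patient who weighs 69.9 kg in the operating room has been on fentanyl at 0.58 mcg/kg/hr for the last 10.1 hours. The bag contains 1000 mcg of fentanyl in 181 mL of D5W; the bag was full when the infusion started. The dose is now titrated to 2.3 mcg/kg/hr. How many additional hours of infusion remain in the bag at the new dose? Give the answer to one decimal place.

Initial rate:
Dose = 0.58 mcg/kg/hr × 69.9 kg = 40.542 mcg/hr
Concentration = 1000 mcg ÷ 181 mL = 5.524862 mcg/mL
Rate = 40.542 mcg/hr ÷ 5.524862 mcg/mL = 7.338102 mL/hr
Volume infused so far = 7.338102 mL/hr × 10.1 hr = 74.11483 mL
Volume remaining = 181 − 74.11483 = 106.8852 mL
New rate:
Dose = 2.3 mcg/kg/hr × 69.9 kg = 160.77 mcg/hr
Rate = 160.77 mcg/hr ÷ 5.524862 mcg/mL = 29.09937 mL/hr
Time remaining = 106.8852 mL ÷ 29.09937 mL/hr = 3.673109 hr

3.7 hours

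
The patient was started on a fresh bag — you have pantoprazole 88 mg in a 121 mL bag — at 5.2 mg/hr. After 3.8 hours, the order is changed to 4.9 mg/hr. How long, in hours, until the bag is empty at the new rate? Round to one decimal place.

13.9 hours

Initial rate:
Concentration = 88 mg ÷ 121 mL = 0.7272727 mg/mL
Rate = 5.2 mg/hr ÷ 0.7272727 mg/mL = 7.15 mL/hr
Volume infused so far = 7.15 mL/hr × 3.8 hr = 27.17 mL
Volume remaining = 121 − 27.17 = 93.83 mL
New rate:
Rate = 4.9 mg/hr ÷ 0.7272727 mg/mL = 6.7375 mL/hr
Time remaining = 93.83 mL ÷ 6.7375 mL/hr = 13.92653 hr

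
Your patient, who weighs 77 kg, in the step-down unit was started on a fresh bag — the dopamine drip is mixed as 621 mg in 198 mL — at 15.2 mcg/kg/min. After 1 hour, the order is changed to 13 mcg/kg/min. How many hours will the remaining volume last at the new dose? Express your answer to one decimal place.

Initial rate:
Dose = 15.2 mcg/kg/min × 77 kg = 1170.4 mcg/min
1170.4 mcg/min × 60 min/hr = 70224 mcg/hr
Concentration = 621 mg ÷ 198 mL = 3.136364 mg/mL = 3136.364 mcg/mL
Rate = 70224 mcg/hr ÷ 3136.364 mcg/mL = 22.39026 mL/hr
Volume infused so far = 22.39026 mL/hr × 1 hr = 22.39026 mL
Volume remaining = 198 − 22.39026 = 175.6097 mL
New rate:
Dose = 13 mcg/kg/min × 77 kg = 1001 mcg/min
1001 mcg/min × 60 min/hr = 60060 mcg/hr
Rate = 60060 mcg/hr ÷ 3136.364 mcg/mL = 19.14957 mL/hr
Time remaining = 175.6097 mL ÷ 19.14957 mL/hr = 9.17043 hr

9.2 hours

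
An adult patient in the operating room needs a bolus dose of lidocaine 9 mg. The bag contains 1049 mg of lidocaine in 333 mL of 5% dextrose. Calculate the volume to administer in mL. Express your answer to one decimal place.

Concentration = 1049 mg ÷ 333 mL = 3.15015 mg/mL
Volume = 9 mg ÷ 3.15015 mg/mL = 2.857007 mL

2.9 mL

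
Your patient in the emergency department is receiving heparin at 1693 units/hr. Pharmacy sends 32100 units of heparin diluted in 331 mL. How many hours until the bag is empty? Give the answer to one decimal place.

19.0 hours

Concentration = 32100 units ÷ 331 mL = 96.97885 units/mL
Rate = 1693 units/hr ÷ 96.97885 units/mL = 17.45741 mL/hr
Duration = 331 mL ÷ 17.45741 mL/hr = 18.96043 hr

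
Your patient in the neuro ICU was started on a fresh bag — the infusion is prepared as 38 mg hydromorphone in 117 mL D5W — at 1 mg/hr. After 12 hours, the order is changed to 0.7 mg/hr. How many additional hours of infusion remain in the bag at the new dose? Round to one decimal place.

Initial rate:
Concentration = 38 mg ÷ 117 mL = 0.3247863 mg/mL
Rate = 1 mg/hr ÷ 0.3247863 mg/mL = 3.078947 mL/hr
Volume infused so far = 3.078947 mL/hr × 12 hr = 36.94737 mL
Volume remaining = 117 − 36.94737 = 80.05263 mL
New rate:
Rate = 0.7 mg/hr ÷ 0.3247863 mg/mL = 2.155263 mL/hr
Time remaining = 80.05263 mL ÷ 2.155263 mL/hr = 37.14286 hr

37.1 hours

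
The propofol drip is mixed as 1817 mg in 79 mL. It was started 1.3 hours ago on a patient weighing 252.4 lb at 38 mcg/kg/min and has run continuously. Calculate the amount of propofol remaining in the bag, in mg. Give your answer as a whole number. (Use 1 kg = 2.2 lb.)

Weight = 252.4 lb ÷ 2.2 lb/kg = 114.7273 kg
Dose = 38 mcg/kg/min × 114.7273 kg = 4359.636 mcg/min
4359.636 mcg/min × 60 min/hr = 261578.2 mcg/hr
Concentration = 1817 mg ÷ 79 mL = 23 mg/mL = 23000 mcg/mL
Rate = 261578.2 mcg/hr ÷ 23000 mcg/mL = 11.37296 mL/hr
Volume infused = 11.37296 mL/hr × 1.3 hr = 14.78485 mL
Volume remaining = 79 − 14.78485 = 64.21515 mL
Drug remaining = 64.21515 mL × 23000 mcg/mL = 1476948 mcg = 1476.948 mg

1477 mg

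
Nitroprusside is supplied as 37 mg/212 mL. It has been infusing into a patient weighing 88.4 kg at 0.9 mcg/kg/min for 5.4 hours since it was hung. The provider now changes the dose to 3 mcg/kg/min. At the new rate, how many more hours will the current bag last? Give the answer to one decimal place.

0.7 hours

Initial rate:
Dose = 0.9 mcg/kg/min × 88.4 kg = 79.56 mcg/min
79.56 mcg/min × 60 min/hr = 4773.6 mcg/hr
Concentration = 37 mg ÷ 212 mL = 0.1745283 mg/mL = 174.5283 mcg/mL
Rate = 4773.6 mcg/hr ÷ 174.5283 mcg/mL = 27.35144 mL/hr
Volume infused so far = 27.35144 mL/hr × 5.4 hr = 147.6978 mL
Volume remaining = 212 − 147.6978 = 64.30224 mL
New rate:
Dose = 3 mcg/kg/min × 88.4 kg = 265.2 mcg/min
265.2 mcg/min × 60 min/hr = 15912 mcg/hr
Rate = 15912 mcg/hr ÷ 174.5283 mcg/mL = 91.17146 mL/hr
Time remaining = 64.30224 mL ÷ 91.17146 mL/hr = 0.7052891 hr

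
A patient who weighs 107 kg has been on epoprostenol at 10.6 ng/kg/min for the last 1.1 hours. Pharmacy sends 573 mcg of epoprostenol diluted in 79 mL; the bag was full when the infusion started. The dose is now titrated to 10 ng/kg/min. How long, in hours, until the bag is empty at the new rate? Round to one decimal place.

7.8 hours

Initial rate:
Dose = 10.6 ng/kg/min × 107 kg = 1134.2 ng/min
1134.2 ng/min × 60 min/hr = 68052 ng/hr
Concentration = 573 mcg ÷ 79 mL = 7.253165 mcg/mL = 7253.165 ng/mL
Rate = 68052 ng/hr ÷ 7253.165 ng/mL = 9.382387 mL/hr
Volume infused so far = 9.382387 mL/hr × 1.1 hr = 10.32063 mL
Volume remaining = 79 − 10.32063 = 68.67937 mL
New rate:
Dose = 10 ng/kg/min × 107 kg = 1070 ng/min
1070 ng/min × 60 min/hr = 64200 ng/hr
Rate = 64200 ng/hr ÷ 7253.165 ng/mL = 8.851309 mL/hr
Time remaining = 68.67937 mL ÷ 8.851309 mL/hr = 7.759234 hr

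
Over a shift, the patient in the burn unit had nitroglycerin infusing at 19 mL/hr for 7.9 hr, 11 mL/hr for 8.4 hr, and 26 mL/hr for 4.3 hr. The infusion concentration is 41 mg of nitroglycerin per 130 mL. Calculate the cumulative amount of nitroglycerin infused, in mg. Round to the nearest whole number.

112 mg

Concentration = 41 mg ÷ 130 mL = 0.3153846 mg/mL
Stage 1: 19 mL/hr × 7.9 hr = 150.1 mL → 150.1 mL × 0.3153846 mg/mL = 47.33923 mg
Stage 2: 11 mL/hr × 8.4 hr = 92.4 mL → 92.4 mL × 0.3153846 mg/mL = 29.14154 mg
Stage 3: 26 mL/hr × 4.3 hr = 111.8 mL → 111.8 mL × 0.3153846 mg/mL = 35.26 mg
Total = 47.33923 + 29.14154 + 35.26 = 111.7408 mg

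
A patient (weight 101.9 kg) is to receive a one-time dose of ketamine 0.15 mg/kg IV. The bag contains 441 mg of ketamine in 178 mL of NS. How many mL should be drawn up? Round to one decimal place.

6.2 mL

Dose = 0.15 mg/kg × 101.9 kg = 15.285 mg
Concentration = 441 mg ÷ 178 mL = 2.477528 mg/mL
Volume = 15.285 mg ÷ 2.477528 mg/mL = 6.169456 mL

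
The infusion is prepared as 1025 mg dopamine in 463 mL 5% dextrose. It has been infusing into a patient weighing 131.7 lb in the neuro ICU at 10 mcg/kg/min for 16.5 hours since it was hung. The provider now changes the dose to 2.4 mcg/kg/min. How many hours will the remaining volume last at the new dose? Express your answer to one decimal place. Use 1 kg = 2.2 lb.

Initial rate:
Weight = 131.7 lb ÷ 2.2 lb/kg = 59.86364 kg
Dose = 10 mcg/kg/min × 59.86364 kg = 598.6364 mcg/min
598.6364 mcg/min × 60 min/hr = 35918.18 mcg/hr
Concentration = 1025 mg ÷ 463 mL = 2.213823 mg/mL = 2213.823 mcg/mL
Rate = 35918.18 mcg/hr ÷ 2213.823 mcg/mL = 16.22451 mL/hr
Volume infused so far = 16.22451 mL/hr × 16.5 hr = 267.7043 mL
Volume remaining = 463 − 267.7043 = 195.2957 mL
New rate:
Dose = 2.4 mcg/kg/min × 59.86364 kg = 143.6727 mcg/min
143.6727 mcg/min × 60 min/hr = 8620.364 mcg/hr
Rate = 8620.364 mcg/hr ÷ 2213.823 mcg/mL = 3.893881 mL/hr
Time remaining = 195.2957 mL ÷ 3.893881 mL/hr = 50.1545 hr

50.2 hours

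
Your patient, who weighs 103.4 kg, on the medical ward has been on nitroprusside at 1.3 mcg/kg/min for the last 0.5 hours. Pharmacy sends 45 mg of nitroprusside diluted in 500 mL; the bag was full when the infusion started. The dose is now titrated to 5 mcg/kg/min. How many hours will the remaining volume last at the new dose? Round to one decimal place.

1.3 hours

Initial rate:
Dose = 1.3 mcg/kg/min × 103.4 kg = 134.42 mcg/min
134.42 mcg/min × 60 min/hr = 8065.2 mcg/hr
Concentration = 45 mg ÷ 500 mL = 0.09 mg/mL = 90 mcg/mL
Rate = 8065.2 mcg/hr ÷ 90 mcg/mL = 89.61333 mL/hr
Volume infused so far = 89.61333 mL/hr × 0.5 hr = 44.80667 mL
Volume remaining = 500 − 44.80667 = 455.1933 mL
New rate:
Dose = 5 mcg/kg/min × 103.4 kg = 517 mcg/min
517 mcg/min × 60 min/hr = 31020 mcg/hr
Rate = 31020 mcg/hr ÷ 90 mcg/mL = 344.6667 mL/hr
Time remaining = 455.1933 mL ÷ 344.6667 mL/hr = 1.320677 hr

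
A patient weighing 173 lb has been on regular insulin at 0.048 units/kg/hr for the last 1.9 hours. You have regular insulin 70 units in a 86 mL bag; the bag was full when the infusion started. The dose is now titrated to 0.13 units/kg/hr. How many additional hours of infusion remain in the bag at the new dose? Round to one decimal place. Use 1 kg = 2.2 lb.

Initial rate:
Weight = 173 lb ÷ 2.2 lb/kg = 78.63636 kg
Dose = 0.048 units/kg/hr × 78.63636 kg = 3.774545 units/hr
Concentration = 70 units ÷ 86 mL = 0.8139535 units/mL
Rate = 3.774545 units/hr ÷ 0.8139535 units/mL = 4.637299 mL/hr
Volume infused so far = 4.637299 mL/hr × 1.9 hr = 8.810868 mL
Volume remaining = 86 − 8.810868 = 77.18913 mL
New rate:
Dose = 0.13 units/kg/hr × 78.63636 kg = 10.22273 units/hr
Rate = 10.22273 units/hr ÷ 0.8139535 units/mL = 12.55935 mL/hr
Time remaining = 77.18913 mL ÷ 12.55935 mL/hr = 6.145949 hr

6.1 hours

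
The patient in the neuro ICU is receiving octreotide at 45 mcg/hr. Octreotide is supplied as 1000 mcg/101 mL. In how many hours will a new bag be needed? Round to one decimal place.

Concentration = 1000 mcg ÷ 101 mL = 9.90099 mcg/mL
Rate = 45 mcg/hr ÷ 9.90099 mcg/mL = 4.545 mL/hr
Duration = 101 mL ÷ 4.545 mL/hr = 22.22222 hr

22.2 hours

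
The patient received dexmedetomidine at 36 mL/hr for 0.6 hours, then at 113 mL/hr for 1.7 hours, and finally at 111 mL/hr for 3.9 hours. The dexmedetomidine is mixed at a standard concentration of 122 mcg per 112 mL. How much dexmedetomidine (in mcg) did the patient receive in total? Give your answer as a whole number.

704 mcg

Concentration = 122 mcg ÷ 112 mL = 1.089286 mcg/mL
Stage 1: 36 mL/hr × 0.6 hr = 21.6 mL → 21.6 mL × 1.089286 mcg/mL = 23.52857 mcg
Stage 2: 113 mL/hr × 1.7 hr = 192.1 mL → 192.1 mL × 1.089286 mcg/mL = 209.2518 mcg
Stage 3: 111 mL/hr × 3.9 hr = 432.9 mL → 432.9 mL × 1.089286 mcg/mL = 471.5518 mcg
Total = 23.52857 + 209.2518 + 471.5518 = 704.3321 mcg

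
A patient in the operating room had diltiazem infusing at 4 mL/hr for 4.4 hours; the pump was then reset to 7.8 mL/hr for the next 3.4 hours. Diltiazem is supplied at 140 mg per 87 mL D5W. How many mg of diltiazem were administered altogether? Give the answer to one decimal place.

Concentration = 140 mg ÷ 87 mL = 1.609195 mg/mL
Stage 1: 4 mL/hr × 4.4 hr = 17.6 mL → 17.6 mL × 1.609195 mg/mL = 28.32184 mg
Stage 2: 7.8 mL/hr × 3.4 hr = 26.52 mL → 26.52 mL × 1.609195 mg/mL = 42.67586 mg
Total = 28.32184 + 42.67586 = 70.9977 mg

71.0 mg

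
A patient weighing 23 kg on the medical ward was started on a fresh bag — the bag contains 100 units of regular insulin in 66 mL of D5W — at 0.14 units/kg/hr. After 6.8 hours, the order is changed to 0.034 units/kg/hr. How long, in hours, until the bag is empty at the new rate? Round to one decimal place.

Initial rate:
Dose = 0.14 units/kg/hr × 23 kg = 3.22 units/hr
Concentration = 100 units ÷ 66 mL = 1.515152 units/mL
Rate = 3.22 units/hr ÷ 1.515152 units/mL = 2.1252 mL/hr
Volume infused so far = 2.1252 mL/hr × 6.8 hr = 14.45136 mL
Volume remaining = 66 − 14.45136 = 51.54864 mL
New rate:
Dose = 0.034 units/kg/hr × 23 kg = 0.782 units/hr
Rate = 0.782 units/hr ÷ 1.515152 units/mL = 0.51612 mL/hr
Time remaining = 51.54864 mL ÷ 0.51612 mL/hr = 99.87724 hr

99.9 hours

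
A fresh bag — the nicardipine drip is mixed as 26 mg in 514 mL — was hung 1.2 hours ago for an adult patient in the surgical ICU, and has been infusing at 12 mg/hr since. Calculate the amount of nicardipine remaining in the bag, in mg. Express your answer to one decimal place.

Concentration = 26 mg ÷ 514 mL = 0.05058366 mg/mL
Rate = 12 mg/hr ÷ 0.05058366 mg/mL = 237.2308 mL/hr
Volume infused = 237.2308 mL/hr × 1.2 hr = 284.6769 mL
Volume remaining = 514 − 284.6769 = 229.3231 mL
Drug remaining = 229.3231 mL × 0.05058366 mg/mL = 11.6 mg

11.6 mg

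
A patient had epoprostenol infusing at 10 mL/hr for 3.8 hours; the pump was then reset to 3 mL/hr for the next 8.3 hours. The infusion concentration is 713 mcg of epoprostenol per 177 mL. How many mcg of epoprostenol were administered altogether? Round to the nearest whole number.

253 mcg

Concentration = 713 mcg ÷ 177 mL = 4.028249 mcg/mL
Stage 1: 10 mL/hr × 3.8 hr = 38 mL → 38 mL × 4.028249 mcg/mL = 153.0734 mcg
Stage 2: 3 mL/hr × 8.3 hr = 24.9 mL → 24.9 mL × 4.028249 mcg/mL = 100.3034 mcg
Total = 153.0734 + 100.3034 = 253.3768 mcg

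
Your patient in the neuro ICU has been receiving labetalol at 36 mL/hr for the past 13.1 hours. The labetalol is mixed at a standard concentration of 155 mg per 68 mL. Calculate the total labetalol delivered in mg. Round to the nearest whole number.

Concentration = 155 mg ÷ 68 mL = 2.279412 mg/mL
Drug rate = 36 mL/hr × 2.279412 mg/mL = 82.05882 mg/hr
Total = 82.05882 mg/hr × 13.1 hr = 1074.971 mg

1075 mg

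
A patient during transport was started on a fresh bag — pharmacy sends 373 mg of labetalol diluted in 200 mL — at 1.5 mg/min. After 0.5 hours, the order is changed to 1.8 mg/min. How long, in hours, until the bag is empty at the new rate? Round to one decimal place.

Initial rate:
1.5 mg/min × 60 min/hr = 90 mg/hr
Concentration = 373 mg ÷ 200 mL = 1.865 mg/mL
Rate = 90 mg/hr ÷ 1.865 mg/mL = 48.25737 mL/hr
Volume infused so far = 48.25737 mL/hr × 0.5 hr = 24.12869 mL
Volume remaining = 200 − 24.12869 = 175.8713 mL
New rate:
1.8 mg/min × 60 min/hr = 108 mg/hr
Rate = 108 mg/hr ÷ 1.865 mg/mL = 57.90885 mL/hr
Time remaining = 175.8713 mL ÷ 57.90885 mL/hr = 3.037037 hr

3.0 hours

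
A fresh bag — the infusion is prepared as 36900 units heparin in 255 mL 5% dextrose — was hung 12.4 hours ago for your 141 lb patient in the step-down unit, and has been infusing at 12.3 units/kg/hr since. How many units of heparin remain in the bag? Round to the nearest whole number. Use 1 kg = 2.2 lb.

27125 units

Weight = 141 lb ÷ 2.2 lb/kg = 64.09091 kg
Dose = 12.3 units/kg/hr × 64.09091 kg = 788.3182 units/hr
Concentration = 36900 units ÷ 255 mL = 144.7059 units/mL
Rate = 788.3182 units/hr ÷ 144.7059 units/mL = 5.447727 mL/hr
Volume infused = 5.447727 mL/hr × 12.4 hr = 67.55182 mL
Volume remaining = 255 − 67.55182 = 187.4482 mL
Drug remaining = 187.4482 mL × 144.7059 units/mL = 27124.85 units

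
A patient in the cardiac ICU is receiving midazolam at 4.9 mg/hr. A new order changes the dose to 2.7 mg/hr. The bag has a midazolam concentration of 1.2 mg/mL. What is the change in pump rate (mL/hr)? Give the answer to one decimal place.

At the current dose:
Rate = 4.9 mg/hr ÷ 1.2 mg/mL = 4.083333 mL/hr
At the new dose:
Rate = 2.7 mg/hr ÷ 1.2 mg/mL = 2.25 mL/hr
Change = 2.25 − 4.083333 = -1.833333 mL/hr → 1.833333 mL/hr decrease

1.8 mL/hr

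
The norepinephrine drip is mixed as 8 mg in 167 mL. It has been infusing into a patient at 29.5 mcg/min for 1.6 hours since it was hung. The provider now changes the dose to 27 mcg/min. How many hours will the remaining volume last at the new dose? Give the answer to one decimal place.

3.2 hours

Initial rate:
29.5 mcg/min × 60 min/hr = 1770 mcg/hr
Concentration = 8 mg ÷ 167 mL = 0.04790419 mg/mL = 47.90419 mcg/mL
Rate = 1770 mcg/hr ÷ 47.90419 mcg/mL = 36.94875 mL/hr
Volume infused so far = 36.94875 mL/hr × 1.6 hr = 59.118 mL
Volume remaining = 167 − 59.118 = 107.882 mL
New rate:
27 mcg/min × 60 min/hr = 1620 mcg/hr
Rate = 1620 mcg/hr ÷ 47.90419 mcg/mL = 33.8175 mL/hr
Time remaining = 107.882 mL ÷ 33.8175 mL/hr = 3.190123 hr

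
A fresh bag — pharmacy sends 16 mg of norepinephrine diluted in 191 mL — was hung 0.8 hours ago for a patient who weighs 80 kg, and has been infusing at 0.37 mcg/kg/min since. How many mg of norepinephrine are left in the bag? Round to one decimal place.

14.6 mg

Dose = 0.37 mcg/kg/min × 80 kg = 29.6 mcg/min
29.6 mcg/min × 60 min/hr = 1776 mcg/hr
Concentration = 16 mg ÷ 191 mL = 0.08376963 mg/mL = 83.76963 mcg/mL
Rate = 1776 mcg/hr ÷ 83.76963 mcg/mL = 21.201 mL/hr
Volume infused = 21.201 mL/hr × 0.8 hr = 16.9608 mL
Volume remaining = 191 − 16.9608 = 174.0392 mL
Drug remaining = 174.0392 mL × 83.76963 mcg/mL = 14579.2 mcg = 14.5792 mg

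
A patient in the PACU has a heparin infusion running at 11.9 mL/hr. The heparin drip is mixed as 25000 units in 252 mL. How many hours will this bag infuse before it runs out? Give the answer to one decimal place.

Duration = 252 mL ÷ 11.9 mL/hr = 21.17647 hr

21.2 hours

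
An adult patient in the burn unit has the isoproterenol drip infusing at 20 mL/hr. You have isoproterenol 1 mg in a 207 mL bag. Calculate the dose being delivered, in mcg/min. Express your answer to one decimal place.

Concentration = 1 mg ÷ 207 mL = 0.004830918 mg/mL = 4.830918 mcg/mL
Drug rate = 20 mL/hr × 4.830918 mcg/mL = 96.61836 mcg/hr
96.61836 mcg/hr ÷ 60 min/hr = 1.610306 mcg/min

1.6 mcg/min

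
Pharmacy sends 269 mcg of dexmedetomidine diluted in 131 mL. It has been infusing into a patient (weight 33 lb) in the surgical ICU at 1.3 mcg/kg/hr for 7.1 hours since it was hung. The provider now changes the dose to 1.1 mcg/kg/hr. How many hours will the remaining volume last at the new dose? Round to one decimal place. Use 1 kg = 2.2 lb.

Initial rate:
Weight = 33 lb ÷ 2.2 lb/kg = 15 kg
Dose = 1.3 mcg/kg/hr × 15 kg = 19.5 mcg/hr
Concentration = 269 mcg ÷ 131 mL = 2.053435 mcg/mL
Rate = 19.5 mcg/hr ÷ 2.053435 mcg/mL = 9.496283 mL/hr
Volume infused so far = 9.496283 mL/hr × 7.1 hr = 67.42361 mL
Volume remaining = 131 − 67.42361 = 63.57639 mL
New rate:
Dose = 1.1 mcg/kg/hr × 15 kg = 16.5 mcg/hr
Rate = 16.5 mcg/hr ÷ 2.053435 mcg/mL = 8.035316 mL/hr
Time remaining = 63.57639 mL ÷ 8.035316 mL/hr = 7.912121 hr

7.9 hours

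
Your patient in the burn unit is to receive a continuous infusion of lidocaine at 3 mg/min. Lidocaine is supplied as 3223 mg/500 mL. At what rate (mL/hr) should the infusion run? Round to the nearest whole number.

3 mg/min × 60 min/hr = 180 mg/hr
Concentration = 3223 mg ÷ 500 mL = 6.446 mg/mL
Rate = 180 mg/hr ÷ 6.446 mg/mL = 27.92429 mL/hr

28 mL/hr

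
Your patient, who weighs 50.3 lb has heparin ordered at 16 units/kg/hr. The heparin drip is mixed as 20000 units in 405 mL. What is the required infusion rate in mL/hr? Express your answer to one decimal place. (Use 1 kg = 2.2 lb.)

Weight = 50.3 lb ÷ 2.2 lb/kg = 22.86364 kg
Dose = 16 units/kg/hr × 22.86364 kg = 365.8182 units/hr
Concentration = 20000 units ÷ 405 mL = 49.38272 units/mL
Rate = 365.8182 units/hr ÷ 49.38272 units/mL = 7.407818 mL/hr

7.4 mL/hr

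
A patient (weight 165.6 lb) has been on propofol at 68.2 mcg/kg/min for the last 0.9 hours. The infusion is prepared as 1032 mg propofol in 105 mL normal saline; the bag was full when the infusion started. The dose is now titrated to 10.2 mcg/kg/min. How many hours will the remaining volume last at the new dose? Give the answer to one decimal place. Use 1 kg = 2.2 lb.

Initial rate:
Weight = 165.6 lb ÷ 2.2 lb/kg = 75.27273 kg
Dose = 68.2 mcg/kg/min × 75.27273 kg = 5133.6 mcg/min
5133.6 mcg/min × 60 min/hr = 308016 mcg/hr
Concentration = 1032 mg ÷ 105 mL = 9.828571 mg/mL = 9828.571 mcg/mL
Rate = 308016 mcg/hr ÷ 9828.571 mcg/mL = 31.33884 mL/hr
Volume infused so far = 31.33884 mL/hr × 0.9 hr = 28.20495 mL
Volume remaining = 105 − 28.20495 = 76.79505 mL
New rate:
Dose = 10.2 mcg/kg/min × 75.27273 kg = 767.7818 mcg/min
767.7818 mcg/min × 60 min/hr = 46066.91 mcg/hr
Rate = 46066.91 mcg/hr ÷ 9828.571 mcg/mL = 4.68704 mL/hr
Time remaining = 76.79505 mL ÷ 4.68704 mL/hr = 16.38455 hr

16.4 hours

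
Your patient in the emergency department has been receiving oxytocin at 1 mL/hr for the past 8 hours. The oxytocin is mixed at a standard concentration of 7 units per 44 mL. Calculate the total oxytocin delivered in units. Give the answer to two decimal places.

Concentration = 7 units ÷ 44 mL = 0.1590909 units/mL = 159.0909 milliunits/mL
Drug rate = 1 mL/hr × 159.0909 milliunits/mL = 159.0909 milliunits/hr
Total = 159.0909 milliunits/hr × 8 hr = 1272.727 milliunits = 1.272727 units

1.27 units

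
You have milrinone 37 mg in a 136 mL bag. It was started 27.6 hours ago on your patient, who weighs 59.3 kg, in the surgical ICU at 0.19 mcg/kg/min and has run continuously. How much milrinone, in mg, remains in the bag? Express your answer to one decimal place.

Dose = 0.19 mcg/kg/min × 59.3 kg = 11.267 mcg/min
11.267 mcg/min × 60 min/hr = 676.02 mcg/hr
Concentration = 37 mg ÷ 136 mL = 0.2720588 mg/mL = 272.0588 mcg/mL
Rate = 676.02 mcg/hr ÷ 272.0588 mcg/mL = 2.48483 mL/hr
Volume infused = 2.48483 mL/hr × 27.6 hr = 68.58132 mL
Volume remaining = 136 − 68.58132 = 67.41868 mL
Drug remaining = 67.41868 mL × 272.0588 mcg/mL = 18341.85 mcg = 18.34185 mg

18.3 mg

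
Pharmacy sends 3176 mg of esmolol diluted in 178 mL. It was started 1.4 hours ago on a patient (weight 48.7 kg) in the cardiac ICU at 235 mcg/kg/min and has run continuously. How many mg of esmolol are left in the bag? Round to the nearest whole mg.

2215 mg

Dose = 235 mcg/kg/min × 48.7 kg = 11444.5 mcg/min
11444.5 mcg/min × 60 min/hr = 686670 mcg/hr
Concentration = 3176 mg ÷ 178 mL = 17.8427 mg/mL = 17842.7 mcg/mL
Rate = 686670 mcg/hr ÷ 17842.7 mcg/mL = 38.48465 mL/hr
Volume infused = 38.48465 mL/hr × 1.4 hr = 53.87852 mL
Volume remaining = 178 − 53.87852 = 124.1215 mL
Drug remaining = 124.1215 mL × 17842.7 mcg/mL = 2214662 mcg = 2214.662 mg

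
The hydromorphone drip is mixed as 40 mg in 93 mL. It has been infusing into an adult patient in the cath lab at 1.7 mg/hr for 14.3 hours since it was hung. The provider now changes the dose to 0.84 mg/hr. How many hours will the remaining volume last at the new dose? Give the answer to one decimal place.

18.7 hours

Initial rate:
Concentration = 40 mg ÷ 93 mL = 0.4301075 mg/mL
Rate = 1.7 mg/hr ÷ 0.4301075 mg/mL = 3.9525 mL/hr
Volume infused so far = 3.9525 mL/hr × 14.3 hr = 56.52075 mL
Volume remaining = 93 − 56.52075 = 36.47925 mL
New rate:
Rate = 0.84 mg/hr ÷ 0.4301075 mg/mL = 1.953 mL/hr
Time remaining = 36.47925 mL ÷ 1.953 mL/hr = 18.67857 hr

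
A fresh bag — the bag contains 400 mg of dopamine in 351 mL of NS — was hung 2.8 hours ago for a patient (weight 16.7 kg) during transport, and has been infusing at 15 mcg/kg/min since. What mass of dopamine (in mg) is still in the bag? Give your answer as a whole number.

Dose = 15 mcg/kg/min × 16.7 kg = 250.5 mcg/min
250.5 mcg/min × 60 min/hr = 15030 mcg/hr
Concentration = 400 mg ÷ 351 mL = 1.139601 mg/mL = 1139.601 mcg/mL
Rate = 15030 mcg/hr ÷ 1139.601 mcg/mL = 13.18883 mL/hr
Volume infused = 13.18883 mL/hr × 2.8 hr = 36.92871 mL
Volume remaining = 351 − 36.92871 = 314.0713 mL
Drug remaining = 314.0713 mL × 1139.601 mcg/mL = 357916 mcg = 357.916 mg

358 mg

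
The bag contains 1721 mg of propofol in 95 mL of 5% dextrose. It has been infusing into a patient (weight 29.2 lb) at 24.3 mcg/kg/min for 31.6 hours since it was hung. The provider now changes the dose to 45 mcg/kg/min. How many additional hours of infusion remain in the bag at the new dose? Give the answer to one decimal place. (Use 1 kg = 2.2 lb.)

Initial rate:
Weight = 29.2 lb ÷ 2.2 lb/kg = 13.27273 kg
Dose = 24.3 mcg/kg/min × 13.27273 kg = 322.5273 mcg/min
322.5273 mcg/min × 60 min/hr = 19351.64 mcg/hr
Concentration = 1721 mg ÷ 95 mL = 18.11579 mg/mL = 18115.79 mcg/mL
Rate = 19351.64 mcg/hr ÷ 18115.79 mcg/mL = 1.068219 mL/hr
Volume infused so far = 1.068219 mL/hr × 31.6 hr = 33.75573 mL
Volume remaining = 95 − 33.75573 = 61.24427 mL
New rate:
Dose = 45 mcg/kg/min × 13.27273 kg = 597.2727 mcg/min
597.2727 mcg/min × 60 min/hr = 35836.36 mcg/hr
Rate = 35836.36 mcg/hr ÷ 18115.79 mcg/mL = 1.978184 mL/hr
Time remaining = 61.24427 mL ÷ 1.978184 mL/hr = 30.95985 hr

31.0 hours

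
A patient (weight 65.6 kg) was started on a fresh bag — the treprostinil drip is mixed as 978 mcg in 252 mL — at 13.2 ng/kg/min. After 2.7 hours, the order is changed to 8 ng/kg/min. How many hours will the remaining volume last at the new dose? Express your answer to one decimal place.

Initial rate:
Dose = 13.2 ng/kg/min × 65.6 kg = 865.92 ng/min
865.92 ng/min × 60 min/hr = 51955.2 ng/hr
Concentration = 978 mcg ÷ 252 mL = 3.880952 mcg/mL = 3880.952 ng/mL
Rate = 51955.2 ng/hr ÷ 3880.952 ng/mL = 13.38723 mL/hr
Volume infused so far = 13.38723 mL/hr × 2.7 hr = 36.14552 mL
Volume remaining = 252 − 36.14552 = 215.8545 mL
New rate:
Dose = 8 ng/kg/min × 65.6 kg = 524.8 ng/min
524.8 ng/min × 60 min/hr = 31488 ng/hr
Rate = 31488 ng/hr ÷ 3880.952 ng/mL = 8.113472 mL/hr
Time remaining = 215.8545 mL ÷ 8.113472 mL/hr = 26.60445 hr

26.6 hours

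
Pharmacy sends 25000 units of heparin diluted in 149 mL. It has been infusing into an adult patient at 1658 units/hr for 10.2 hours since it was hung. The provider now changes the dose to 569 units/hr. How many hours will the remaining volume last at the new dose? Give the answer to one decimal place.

14.2 hours

Initial rate:
Concentration = 25000 units ÷ 149 mL = 167.7852 units/mL
Rate = 1658 units/hr ÷ 167.7852 units/mL = 9.88168 mL/hr
Volume infused so far = 9.88168 mL/hr × 10.2 hr = 100.7931 mL
Volume remaining = 149 − 100.7931 = 48.20686 mL
New rate:
Rate = 569 units/hr ÷ 167.7852 units/mL = 3.39124 mL/hr
Time remaining = 48.20686 mL ÷ 3.39124 mL/hr = 14.21511 hr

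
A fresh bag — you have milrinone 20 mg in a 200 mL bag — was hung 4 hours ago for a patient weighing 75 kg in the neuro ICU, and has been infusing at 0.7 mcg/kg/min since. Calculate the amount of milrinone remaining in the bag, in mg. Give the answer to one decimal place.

Dose = 0.7 mcg/kg/min × 75 kg = 52.5 mcg/min
52.5 mcg/min × 60 min/hr = 3150 mcg/hr
Concentration = 20 mg ÷ 200 mL = 0.1 mg/mL = 100 mcg/mL
Rate = 3150 mcg/hr ÷ 100 mcg/mL = 31.5 mL/hr
Volume infused = 31.5 mL/hr × 4 hr = 126 mL
Volume remaining = 200 − 126 = 74 mL
Drug remaining = 74 mL × 100 mcg/mL = 7400 mcg = 7.4 mg

7.4 mg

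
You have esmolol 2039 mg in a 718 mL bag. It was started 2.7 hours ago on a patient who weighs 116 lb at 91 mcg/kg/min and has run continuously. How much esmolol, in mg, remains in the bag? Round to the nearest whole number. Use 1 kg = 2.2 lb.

Weight = 116 lb ÷ 2.2 lb/kg = 52.72727 kg
Dose = 91 mcg/kg/min × 52.72727 kg = 4798.182 mcg/min
4798.182 mcg/min × 60 min/hr = 287890.9 mcg/hr
Concentration = 2039 mg ÷ 718 mL = 2.839833 mg/mL = 2839.833 mcg/mL
Rate = 287890.9 mcg/hr ÷ 2839.833 mcg/mL = 101.376 mL/hr
Volume infused = 101.376 mL/hr × 2.7 hr = 273.7152 mL
Volume remaining = 718 − 273.7152 = 444.2848 mL
Drug remaining = 444.2848 mL × 2839.833 mcg/mL = 1261695 mcg = 1261.695 mg

1262 mg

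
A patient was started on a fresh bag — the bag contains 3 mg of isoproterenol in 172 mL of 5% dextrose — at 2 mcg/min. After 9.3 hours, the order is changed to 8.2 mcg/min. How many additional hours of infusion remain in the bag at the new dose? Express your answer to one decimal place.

3.8 hours

Initial rate:
2 mcg/min × 60 min/hr = 120 mcg/hr
Concentration = 3 mg ÷ 172 mL = 0.01744186 mg/mL = 17.44186 mcg/mL
Rate = 120 mcg/hr ÷ 17.44186 mcg/mL = 6.88 mL/hr
Volume infused so far = 6.88 mL/hr × 9.3 hr = 63.984 mL
Volume remaining = 172 − 63.984 = 108.016 mL
New rate:
8.2 mcg/min × 60 min/hr = 492 mcg/hr
Rate = 492 mcg/hr ÷ 17.44186 mcg/mL = 28.208 mL/hr
Time remaining = 108.016 mL ÷ 28.208 mL/hr = 3.829268 hr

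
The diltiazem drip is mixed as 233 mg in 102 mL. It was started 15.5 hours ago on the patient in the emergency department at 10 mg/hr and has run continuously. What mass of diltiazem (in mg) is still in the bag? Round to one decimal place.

78.0 mg

Concentration = 233 mg ÷ 102 mL = 2.284314 mg/mL
Rate = 10 mg/hr ÷ 2.284314 mg/mL = 4.377682 mL/hr
Volume infused = 4.377682 mL/hr × 15.5 hr = 67.85408 mL
Volume remaining = 102 − 67.85408 = 34.14592 mL
Drug remaining = 34.14592 mL × 2.284314 mg/mL = 78 mg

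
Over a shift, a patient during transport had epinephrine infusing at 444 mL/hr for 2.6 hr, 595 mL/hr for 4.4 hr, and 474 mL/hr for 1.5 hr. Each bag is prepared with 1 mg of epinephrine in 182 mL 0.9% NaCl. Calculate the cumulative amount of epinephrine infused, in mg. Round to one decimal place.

Concentration = 1 mg ÷ 182 mL = 0.005494505 mg/mL
Stage 1: 444 mL/hr × 2.6 hr = 1154.4 mL → 1154.4 mL × 0.005494505 mg/mL = 6.342857 mg
Stage 2: 595 mL/hr × 4.4 hr = 2618 mL → 2618 mL × 0.005494505 mg/mL = 14.38462 mg
Stage 3: 474 mL/hr × 1.5 hr = 711 mL → 711 mL × 0.005494505 mg/mL = 3.906593 mg
Total = 6.342857 + 14.38462 + 3.906593 = 24.63407 mg

24.6 mg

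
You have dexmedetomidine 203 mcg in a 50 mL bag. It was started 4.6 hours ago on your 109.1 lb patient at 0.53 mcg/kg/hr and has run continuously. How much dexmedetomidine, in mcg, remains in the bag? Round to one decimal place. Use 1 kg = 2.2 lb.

Weight = 109.1 lb ÷ 2.2 lb/kg = 49.59091 kg
Dose = 0.53 mcg/kg/hr × 49.59091 kg = 26.28318 mcg/hr
Concentration = 203 mcg ÷ 50 mL = 4.06 mcg/mL
Rate = 26.28318 mcg/hr ÷ 4.06 mcg/mL = 6.47369 mL/hr
Volume infused = 6.47369 mL/hr × 4.6 hr = 29.77897 mL
Volume remaining = 50 − 29.77897 = 20.22103 mL
Drug remaining = 20.22103 mL × 4.06 mcg/mL = 82.09736 mcg

82.1 mcg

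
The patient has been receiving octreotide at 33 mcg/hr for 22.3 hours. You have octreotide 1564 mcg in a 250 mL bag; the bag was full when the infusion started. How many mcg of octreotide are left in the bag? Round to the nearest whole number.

828 mcg

Concentration = 1564 mcg ÷ 250 mL = 6.256 mcg/mL
Rate = 33 mcg/hr ÷ 6.256 mcg/mL = 5.274936 mL/hr
Volume infused = 5.274936 mL/hr × 22.3 hr = 117.6311 mL
Volume remaining = 250 − 117.6311 = 132.3689 mL
Drug remaining = 132.3689 mL × 6.256 mcg/mL = 828.1 mcg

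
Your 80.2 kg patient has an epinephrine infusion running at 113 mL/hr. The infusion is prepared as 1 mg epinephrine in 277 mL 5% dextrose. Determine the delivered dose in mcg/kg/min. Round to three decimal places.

Concentration = 1 mg ÷ 277 mL = 0.003610108 mg/mL = 3.610108 mcg/mL
Drug rate = 113 mL/hr × 3.610108 mcg/mL = 407.9422 mcg/hr
407.9422 mcg/hr ÷ 60 min/hr = 6.799037 mcg/min
6.799037 mcg/min ÷ 80.2 kg = 0.08477603 mcg/kg/min

0.085 mcg/kg/min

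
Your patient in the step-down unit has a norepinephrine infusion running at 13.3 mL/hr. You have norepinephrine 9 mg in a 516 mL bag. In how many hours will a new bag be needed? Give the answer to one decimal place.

38.8 hours

Duration = 516 mL ÷ 13.3 mL/hr = 38.79699 hr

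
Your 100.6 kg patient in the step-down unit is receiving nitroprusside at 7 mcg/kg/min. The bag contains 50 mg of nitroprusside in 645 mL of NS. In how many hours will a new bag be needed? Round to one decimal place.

1.2 hours

Dose = 7 mcg/kg/min × 100.6 kg = 704.2 mcg/min
704.2 mcg/min × 60 min/hr = 42252 mcg/hr
Concentration = 50 mg ÷ 645 mL = 0.07751938 mg/mL = 77.51938 mcg/mL
Rate = 42252 mcg/hr ÷ 77.51938 mcg/mL = 545.0508 mL/hr
Duration = 645 mL ÷ 545.0508 mL/hr = 1.183376 hr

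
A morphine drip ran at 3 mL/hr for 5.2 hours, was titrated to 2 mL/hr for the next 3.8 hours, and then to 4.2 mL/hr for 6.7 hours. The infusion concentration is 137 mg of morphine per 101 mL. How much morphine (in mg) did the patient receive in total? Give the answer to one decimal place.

Concentration = 137 mg ÷ 101 mL = 1.356436 mg/mL
Stage 1: 3 mL/hr × 5.2 hr = 15.6 mL → 15.6 mL × 1.356436 mg/mL = 21.1604 mg
Stage 2: 2 mL/hr × 3.8 hr = 7.6 mL → 7.6 mL × 1.356436 mg/mL = 10.30891 mg
Stage 3: 4.2 mL/hr × 6.7 hr = 28.14 mL → 28.14 mL × 1.356436 mg/mL = 38.1701 mg
Total = 21.1604 + 10.30891 + 38.1701 = 69.63941 mg

69.6 mg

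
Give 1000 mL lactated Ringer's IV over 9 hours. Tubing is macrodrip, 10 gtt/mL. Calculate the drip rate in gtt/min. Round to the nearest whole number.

1000 mL ÷ (9 hr × 60 = 540 min) = 1.851852 mL/min
1.851852 mL/min × 10 gtt/mL = 18.51852 gtt/min

19 gtt/min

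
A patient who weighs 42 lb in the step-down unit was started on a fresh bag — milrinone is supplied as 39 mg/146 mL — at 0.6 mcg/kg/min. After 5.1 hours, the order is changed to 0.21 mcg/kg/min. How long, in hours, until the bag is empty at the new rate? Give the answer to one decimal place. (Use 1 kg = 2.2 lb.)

Initial rate:
Weight = 42 lb ÷ 2.2 lb/kg = 19.09091 kg
Dose = 0.6 mcg/kg/min × 19.09091 kg = 11.45455 mcg/min
11.45455 mcg/min × 60 min/hr = 687.2727 mcg/hr
Concentration = 39 mg ÷ 146 mL = 0.2671233 mg/mL = 267.1233 mcg/mL
Rate = 687.2727 mcg/hr ÷ 267.1233 mcg/mL = 2.572867 mL/hr
Volume infused so far = 2.572867 mL/hr × 5.1 hr = 13.12162 mL
Volume remaining = 146 − 13.12162 = 132.8784 mL
New rate:
Dose = 0.21 mcg/kg/min × 19.09091 kg = 4.009091 mcg/min
4.009091 mcg/min × 60 min/hr = 240.5455 mcg/hr
Rate = 240.5455 mcg/hr ÷ 267.1233 mcg/mL = 0.9005035 mL/hr
Time remaining = 132.8784 mL ÷ 0.9005035 mL/hr = 147.5601 hr

147.6 hours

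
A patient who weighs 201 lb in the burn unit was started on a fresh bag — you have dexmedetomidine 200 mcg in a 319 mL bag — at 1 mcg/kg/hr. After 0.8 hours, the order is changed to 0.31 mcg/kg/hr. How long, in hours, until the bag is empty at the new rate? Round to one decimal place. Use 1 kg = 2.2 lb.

Initial rate:
Weight = 201 lb ÷ 2.2 lb/kg = 91.36364 kg
Dose = 1 mcg/kg/hr × 91.36364 kg = 91.36364 mcg/hr
Concentration = 200 mcg ÷ 319 mL = 0.6269592 mcg/mL
Rate = 91.36364 mcg/hr ÷ 0.6269592 mcg/mL = 145.725 mL/hr
Volume infused so far = 145.725 mL/hr × 0.8 hr = 116.58 mL
Volume remaining = 319 − 116.58 = 202.42 mL
New rate:
Dose = 0.31 mcg/kg/hr × 91.36364 kg = 28.32273 mcg/hr
Rate = 28.32273 mcg/hr ÷ 0.6269592 mcg/mL = 45.17475 mL/hr
Time remaining = 202.42 mL ÷ 45.17475 mL/hr = 4.480822 hr

4.5 hours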